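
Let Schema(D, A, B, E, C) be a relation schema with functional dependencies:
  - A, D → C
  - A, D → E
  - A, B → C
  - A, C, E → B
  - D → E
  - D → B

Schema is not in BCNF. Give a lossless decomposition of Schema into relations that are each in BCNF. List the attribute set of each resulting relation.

{A, B, C}; {A, D}; {B, D, E}

Candidate key of the original relation: {A, D}.
In {A, B, C, D, E}, {A, B} is not a superkey ({A, B}⁺ restricted to this set is {A, B, C}), so split on A, B → C into {A, B, C} and {A, B, D, E}.
{A, B, C} has no BCNF violation.
In {A, B, D, E}, {D} is not a superkey ({D}⁺ restricted to this set is {B, D, E}), so split on D → B, E into {B, D, E} and {A, D}.
{B, D, E} has no BCNF violation.
{A, D} has no BCNF violation.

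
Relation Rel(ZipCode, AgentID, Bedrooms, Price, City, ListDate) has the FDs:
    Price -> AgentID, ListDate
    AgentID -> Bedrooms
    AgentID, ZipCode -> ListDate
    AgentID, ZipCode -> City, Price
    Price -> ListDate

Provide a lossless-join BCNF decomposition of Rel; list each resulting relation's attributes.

Candidate keys of the original relation: {AgentID, ZipCode}, {Price, ZipCode}.
Within {AgentID, Bedrooms, City, ListDate, Price, ZipCode}: {Price}⁺ ∩ {AgentID, Bedrooms, City, ListDate, Price, ZipCode} = {AgentID, Bedrooms, ListDate, Price}, not the whole set, so Price -> AgentID, Bedrooms, ListDate violates BCNF; decompose into {AgentID, Bedrooms, ListDate, Price} and {City, Price, ZipCode}.
Within {AgentID, Bedrooms, ListDate, Price}: {AgentID}⁺ ∩ {AgentID, Bedrooms, ListDate, Price} = {AgentID, Bedrooms}, not the whole set, so AgentID -> Bedrooms violates BCNF; decompose into {AgentID, Bedrooms} and {AgentID, ListDate, Price}.
{AgentID, Bedrooms}: every determinant is a superkey — BCNF.
{AgentID, ListDate, Price}: every determinant is a superkey — BCNF.
{City, Price, ZipCode}: every determinant is a superkey — BCNF.

{AgentID, Bedrooms}; {AgentID, ListDate, Price}; {City, Price, ZipCode}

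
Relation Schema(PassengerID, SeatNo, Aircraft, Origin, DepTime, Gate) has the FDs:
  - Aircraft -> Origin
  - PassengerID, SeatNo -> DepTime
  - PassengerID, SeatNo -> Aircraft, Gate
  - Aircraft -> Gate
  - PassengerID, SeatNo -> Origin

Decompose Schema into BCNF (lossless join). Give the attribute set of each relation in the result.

{Aircraft, DepTime, PassengerID, SeatNo}; {Aircraft, Gate, Origin}

Candidate key of the original relation: {PassengerID, SeatNo}.
In {Aircraft, DepTime, Gate, Origin, PassengerID, SeatNo}, {Aircraft} is not a superkey ({Aircraft}⁺ restricted to this set is {Aircraft, Gate, Origin}), so split on Aircraft -> Gate, Origin into {Aircraft, Gate, Origin} and {Aircraft, DepTime, PassengerID, SeatNo}.
{Aircraft, Gate, Origin} has no BCNF violation.
{Aircraft, DepTime, PassengerID, SeatNo} has no BCNF violation.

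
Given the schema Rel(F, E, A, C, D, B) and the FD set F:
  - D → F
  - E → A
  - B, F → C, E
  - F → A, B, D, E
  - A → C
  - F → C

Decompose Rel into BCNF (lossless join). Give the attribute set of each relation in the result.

{A, C}; {A, E}; {B, D, E, F}

Candidate keys of the original relation: {D}, {F}.
In {A, B, C, D, E, F}, {E} is not a superkey ({E}⁺ restricted to this set is {A, C, E}), so split on E → A, C into {A, C, E} and {B, D, E, F}.
In {A, C, E}, {A} is not a superkey ({A}⁺ restricted to this set is {A, C}), so split on A → C into {A, C} and {A, E}.
{A, C} is in BCNF.
{A, E} is in BCNF.
{B, D, E, F} is in BCNF.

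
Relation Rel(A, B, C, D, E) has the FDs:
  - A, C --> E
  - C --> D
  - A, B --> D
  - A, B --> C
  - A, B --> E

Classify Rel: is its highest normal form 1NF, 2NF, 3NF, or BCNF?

2NF

Candidate key: {A, B}. Prime attributes: {A, B}.
A, C --> E: {A, C}⁺ = {A, C, D, E}, which is not all of the attributes, so the left side is not a superkey — BCNF is violated.
Because {E} is non-prime and the left side of A, C --> E is not a superkey, the relation is not in 3NF.
No non-prime attribute depends on a proper subset of any candidate key, so 2NF holds.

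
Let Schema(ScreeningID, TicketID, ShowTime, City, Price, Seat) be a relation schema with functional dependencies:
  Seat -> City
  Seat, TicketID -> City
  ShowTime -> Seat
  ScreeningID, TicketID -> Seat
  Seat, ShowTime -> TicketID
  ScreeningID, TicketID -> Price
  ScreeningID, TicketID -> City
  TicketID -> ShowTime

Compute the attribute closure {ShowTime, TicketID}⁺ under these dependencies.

Start with {ShowTime, TicketID}.
ShowTime -> Seat applies; add {Seat} → now {Seat, ShowTime, TicketID}.
Seat -> City applies; add {City} → now {City, Seat, ShowTime, TicketID}.
No further FD applies.

{City, Seat, ShowTime, TicketID}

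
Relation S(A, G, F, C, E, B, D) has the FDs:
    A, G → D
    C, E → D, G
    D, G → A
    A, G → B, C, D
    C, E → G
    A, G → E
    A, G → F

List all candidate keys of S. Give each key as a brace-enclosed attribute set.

{A, G}⁺ = {A, B, C, D, E, F, G}, which is every attribute, so {A, G} is a candidate key.
{C, E}⁺ = {A, B, C, D, E, F, G}, which is every attribute, so {C, E} is a candidate key.
{D, G}⁺ = {A, B, C, D, E, F, G}, which is every attribute, so {D, G} is a candidate key.
Any other superkey properly contains one of these, so there are no further candidate keys.

{A, G}, {C, E}, {D, G}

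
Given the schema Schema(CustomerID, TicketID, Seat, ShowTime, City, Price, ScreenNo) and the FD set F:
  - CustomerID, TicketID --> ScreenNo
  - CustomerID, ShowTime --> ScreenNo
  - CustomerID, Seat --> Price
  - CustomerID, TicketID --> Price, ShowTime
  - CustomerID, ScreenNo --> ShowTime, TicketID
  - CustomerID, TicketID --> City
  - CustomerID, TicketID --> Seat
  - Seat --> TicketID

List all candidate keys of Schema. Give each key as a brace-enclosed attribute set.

{CustomerID} never appears on the right of any FD, so every key must include it.
{CustomerID, ScreenNo}⁺ = {City, CustomerID, Price, ScreenNo, Seat, ShowTime, TicketID}, which is every attribute, so {CustomerID, ScreenNo} is a candidate key.
{CustomerID, Seat}⁺ = {City, CustomerID, Price, ScreenNo, Seat, ShowTime, TicketID}, which is every attribute, so {CustomerID, Seat} is a candidate key.
{CustomerID, ShowTime}⁺ = {City, CustomerID, Price, ScreenNo, Seat, ShowTime, TicketID}, which is every attribute, so {CustomerID, ShowTime} is a candidate key.
{CustomerID, TicketID}⁺ = {City, CustomerID, Price, ScreenNo, Seat, ShowTime, TicketID}, which is every attribute, so {CustomerID, TicketID} is a candidate key.
Any other superkey properly contains one of these, so there are no further candidate keys.

{CustomerID, ScreenNo}, {CustomerID, Seat}, {CustomerID, ShowTime}, {CustomerID, TicketID}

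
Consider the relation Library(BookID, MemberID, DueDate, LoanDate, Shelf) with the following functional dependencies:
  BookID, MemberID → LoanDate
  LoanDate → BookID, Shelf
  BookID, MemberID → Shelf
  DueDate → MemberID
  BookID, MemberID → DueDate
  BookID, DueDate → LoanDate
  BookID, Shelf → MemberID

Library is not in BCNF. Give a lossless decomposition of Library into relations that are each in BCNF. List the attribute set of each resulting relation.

Candidate keys of the original relation: {BookID, DueDate}, {BookID, MemberID}, {BookID, Shelf}, {LoanDate}.
Within {BookID, DueDate, LoanDate, MemberID, Shelf}: {DueDate}⁺ ∩ {BookID, DueDate, LoanDate, MemberID, Shelf} = {DueDate, MemberID}, not the whole set, so DueDate → MemberID violates BCNF; decompose into {DueDate, MemberID} and {BookID, DueDate, LoanDate, Shelf}.
{DueDate, MemberID} is in BCNF.
{BookID, DueDate, LoanDate, Shelf} is in BCNF.

{BookID, DueDate, LoanDate, Shelf}; {DueDate, MemberID}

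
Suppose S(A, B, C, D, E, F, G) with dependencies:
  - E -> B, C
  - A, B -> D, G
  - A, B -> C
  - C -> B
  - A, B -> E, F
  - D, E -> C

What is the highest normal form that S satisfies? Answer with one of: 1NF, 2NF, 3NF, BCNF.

Candidate keys: {A, B}, {A, C}, {A, E}. Prime attributes: {A, B, C, E}.
E -> B, C breaks BCNF: {E}⁺ = {B, C, E}, so {E} is not a superkey.
Its right-hand attributes {B, C} are all prime, as are those of every other non-superkey FD — the relation is in 3NF.

3NF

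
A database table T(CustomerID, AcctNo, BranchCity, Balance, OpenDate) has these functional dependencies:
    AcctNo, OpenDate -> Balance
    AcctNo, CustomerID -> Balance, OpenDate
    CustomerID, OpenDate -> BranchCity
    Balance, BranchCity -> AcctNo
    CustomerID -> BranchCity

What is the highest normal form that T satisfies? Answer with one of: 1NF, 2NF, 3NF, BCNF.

Candidate keys: {AcctNo, CustomerID}, {Balance, CustomerID}. Prime attributes: {AcctNo, Balance, CustomerID}.
AcctNo, OpenDate -> Balance breaks BCNF: {AcctNo, OpenDate}⁺ = {AcctNo, Balance, OpenDate}, so {AcctNo, OpenDate} is not a superkey.
Because {BranchCity} is non-prime and the left side of CustomerID, OpenDate -> BranchCity is not a superkey, the relation is not in 3NF.
The proper key subset {CustomerID} of {AcctNo, CustomerID} determines non-prime {BranchCity}, so the relation is not even in 2NF.

1NF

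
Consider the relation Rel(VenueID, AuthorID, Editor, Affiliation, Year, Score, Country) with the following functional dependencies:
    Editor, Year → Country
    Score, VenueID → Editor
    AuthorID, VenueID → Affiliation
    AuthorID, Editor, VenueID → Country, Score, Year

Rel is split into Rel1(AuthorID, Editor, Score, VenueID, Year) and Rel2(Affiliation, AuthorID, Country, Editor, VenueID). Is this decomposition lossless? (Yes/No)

Yes

Rel1 ∩ Rel2 = {AuthorID, Editor, VenueID}; its closure under F is {Affiliation, AuthorID, Country, Editor, Score, VenueID, Year}.
Rel1 is contained in that closure, so Rel1 ∩ Rel2 → Rel1 holds and the join is lossless.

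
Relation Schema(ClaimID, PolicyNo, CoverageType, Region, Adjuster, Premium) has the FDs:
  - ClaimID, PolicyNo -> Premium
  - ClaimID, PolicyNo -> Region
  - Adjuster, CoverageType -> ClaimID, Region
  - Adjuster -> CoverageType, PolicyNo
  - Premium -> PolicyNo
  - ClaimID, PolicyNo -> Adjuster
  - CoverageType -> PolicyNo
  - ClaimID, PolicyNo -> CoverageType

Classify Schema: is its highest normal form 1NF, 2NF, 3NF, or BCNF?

Candidate keys: {Adjuster}, {ClaimID, CoverageType}, {ClaimID, PolicyNo}, {ClaimID, Premium}. Prime attributes: {Adjuster, ClaimID, CoverageType, PolicyNo, Premium}.
Premium -> PolicyNo: {Premium}⁺ = {PolicyNo, Premium}, which is not all of the attributes, so the left side is not a superkey — BCNF is violated.
But every attribute on its right side ({PolicyNo}) is prime, and the same holds for every other non-superkey FD, so 3NF still holds.

3NF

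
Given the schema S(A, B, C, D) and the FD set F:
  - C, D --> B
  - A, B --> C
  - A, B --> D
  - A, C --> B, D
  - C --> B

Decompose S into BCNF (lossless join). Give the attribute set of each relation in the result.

Candidate keys of the original relation: {A, B}, {A, C}.
In {A, B, C, D}, {C, D} is not a superkey ({C, D}⁺ restricted to this set is {B, C, D}), so split on C, D --> B into {B, C, D} and {A, C, D}.
In {B, C, D}, {C} is not a superkey ({C}⁺ restricted to this set is {B, C}), so split on C --> B into {B, C} and {C, D}.
{B, C} has no BCNF violation.
{C, D} has no BCNF violation.
{A, C, D} has no BCNF violation.

{A, C, D}; {B, C}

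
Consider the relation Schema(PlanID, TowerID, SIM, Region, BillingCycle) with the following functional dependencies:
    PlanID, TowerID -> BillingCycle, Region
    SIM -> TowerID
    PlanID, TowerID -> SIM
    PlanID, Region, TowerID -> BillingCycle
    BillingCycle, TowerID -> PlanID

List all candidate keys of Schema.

{BillingCycle, SIM} is a candidate key since {BillingCycle, SIM}⁺ = {BillingCycle, PlanID, Region, SIM, TowerID} covers every attribute.
{BillingCycle, TowerID} is a candidate key since {BillingCycle, TowerID}⁺ = {BillingCycle, PlanID, Region, SIM, TowerID} covers every attribute.
{PlanID, SIM} is a candidate key since {PlanID, SIM}⁺ = {BillingCycle, PlanID, Region, SIM, TowerID} covers every attribute.
{PlanID, TowerID} is a candidate key since {PlanID, TowerID}⁺ = {BillingCycle, PlanID, Region, SIM, TowerID} covers every attribute.
No proper subset of any of these is a key, and no other minimal superkey exists.

{BillingCycle, SIM}, {BillingCycle, TowerID}, {PlanID, SIM}, {PlanID, TowerID}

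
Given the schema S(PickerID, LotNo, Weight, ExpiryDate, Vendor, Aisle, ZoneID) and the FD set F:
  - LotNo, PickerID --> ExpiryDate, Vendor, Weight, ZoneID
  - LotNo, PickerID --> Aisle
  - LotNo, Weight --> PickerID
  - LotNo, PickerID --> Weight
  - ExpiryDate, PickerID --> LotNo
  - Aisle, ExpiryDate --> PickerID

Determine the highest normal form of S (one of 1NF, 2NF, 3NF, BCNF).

Candidate keys: {Aisle, ExpiryDate}, {ExpiryDate, PickerID}, {LotNo, PickerID}, {LotNo, Weight}. Prime attributes: {Aisle, ExpiryDate, LotNo, PickerID, Weight}.
Every FD has a superkey on the left, so the relation is in BCNF.

BCNF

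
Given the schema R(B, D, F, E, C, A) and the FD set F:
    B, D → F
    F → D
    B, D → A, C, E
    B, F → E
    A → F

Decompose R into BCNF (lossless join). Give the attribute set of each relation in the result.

Candidate keys of the original relation: {A, B}, {B, D}, {B, F}.
Within {A, B, C, D, E, F}: {F}⁺ ∩ {A, B, C, D, E, F} = {D, F}, not the whole set, so F → D violates BCNF; decompose into {D, F} and {A, B, C, E, F}.
{D, F}: every determinant is a superkey — BCNF.
Within {A, B, C, E, F}: {A}⁺ ∩ {A, B, C, E, F} = {A, F}, not the whole set, so A → F violates BCNF; decompose into {A, F} and {A, B, C, E}.
{A, F}: every determinant is a superkey — BCNF.
{A, B, C, E}: every determinant is a superkey — BCNF.

{A, B, C, E}; {A, F}; {D, F}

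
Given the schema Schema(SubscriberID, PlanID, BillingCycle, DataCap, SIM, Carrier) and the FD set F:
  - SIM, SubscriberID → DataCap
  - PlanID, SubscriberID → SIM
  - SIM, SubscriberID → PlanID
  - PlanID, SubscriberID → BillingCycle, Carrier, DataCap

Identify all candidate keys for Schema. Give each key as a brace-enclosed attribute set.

No FD produces {SubscriberID}, so it must be in every candidate key.
Closure of {PlanID, SubscriberID} is {BillingCycle, Carrier, DataCap, PlanID, SIM, SubscriberID}, the whole schema; {PlanID, SubscriberID} is a candidate key.
Closure of {SIM, SubscriberID} is {BillingCycle, Carrier, DataCap, PlanID, SIM, SubscriberID}, the whole schema; {SIM, SubscriberID} is a candidate key.
Any other superkey properly contains one of these, so there are no further candidate keys.

{PlanID, SubscriberID}, {SIM, SubscriberID}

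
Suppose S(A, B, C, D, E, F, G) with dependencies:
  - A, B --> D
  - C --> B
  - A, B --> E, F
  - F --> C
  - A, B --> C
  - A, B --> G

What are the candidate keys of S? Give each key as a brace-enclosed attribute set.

{A} never appears on the right of any FD, so every key must include it.
{A, B}⁺ = {A, B, C, D, E, F, G}, which is every attribute, so {A, B} is a candidate key.
{A, C}⁺ = {A, B, C, D, E, F, G}, which is every attribute, so {A, C} is a candidate key.
{A, F}⁺ = {A, B, C, D, E, F, G}, which is every attribute, so {A, F} is a candidate key.
Any other superkey properly contains one of these, so there are no further candidate keys.

{A, B}, {A, C}, {A, F}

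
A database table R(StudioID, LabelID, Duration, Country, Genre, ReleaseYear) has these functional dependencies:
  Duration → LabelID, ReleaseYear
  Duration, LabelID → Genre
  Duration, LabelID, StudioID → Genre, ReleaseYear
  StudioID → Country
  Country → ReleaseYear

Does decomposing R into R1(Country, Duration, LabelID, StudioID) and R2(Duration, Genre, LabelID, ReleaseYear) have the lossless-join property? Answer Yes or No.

The shared attributes are {Duration, LabelID} and {Duration, LabelID}⁺ = {Duration, Genre, LabelID, ReleaseYear}.
Since R2 ⊆ {Duration, Genre, LabelID, ReleaseYear}, the intersection is a superkey of R2; the decomposition is lossless.

Yes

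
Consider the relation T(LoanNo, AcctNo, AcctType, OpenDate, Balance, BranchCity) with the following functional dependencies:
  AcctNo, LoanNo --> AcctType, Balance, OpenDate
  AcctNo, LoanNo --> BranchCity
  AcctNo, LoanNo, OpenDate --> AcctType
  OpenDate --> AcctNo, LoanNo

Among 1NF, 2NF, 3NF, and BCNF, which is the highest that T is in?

BCNF

Candidate keys: {AcctNo, LoanNo}, {OpenDate}. Prime attributes: {AcctNo, LoanNo, OpenDate}.
Every FD has a superkey on the left, so the relation is in BCNF.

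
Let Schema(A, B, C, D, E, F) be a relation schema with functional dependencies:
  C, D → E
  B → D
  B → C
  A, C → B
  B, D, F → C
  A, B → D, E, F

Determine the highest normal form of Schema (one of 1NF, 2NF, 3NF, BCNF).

1NF

Candidate keys: {A, B}, {A, C}. Prime attributes: {A, B, C}.
C, D → E: {C, D}⁺ = {C, D, E}, which is not all of the attributes, so the left side is not a superkey — BCNF is violated.
Because {E} is non-prime and the left side of C, D → E is not a superkey, the relation is not in 3NF.
{B} is a proper subset of the key {A, B}, and {B}⁺ contains the non-prime attributes {D, E} — a partial dependency, so 2NF is violated.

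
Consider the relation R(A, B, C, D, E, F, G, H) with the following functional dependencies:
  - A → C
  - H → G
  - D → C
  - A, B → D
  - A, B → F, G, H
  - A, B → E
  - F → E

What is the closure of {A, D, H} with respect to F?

Start with {A, D, H}.
A → C applies; add {C} → now {A, C, D, H}.
H → G applies; add {G} → now {A, C, D, G, H}.
No further FD applies.

{A, C, D, G, H}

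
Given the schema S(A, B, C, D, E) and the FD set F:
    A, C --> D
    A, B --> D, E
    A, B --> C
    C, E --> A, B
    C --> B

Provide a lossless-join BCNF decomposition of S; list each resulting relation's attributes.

Candidate keys of the original relation: {A, B}, {A, C}, {C, E}.
{A, B, C, D, E}: {C} determines {B, C} here but is not a superkey — split on C --> B, giving {B, C} and {A, C, D, E}.
{B, C}: every determinant is a superkey — BCNF.
{A, C, D, E}: every determinant is a superkey — BCNF.

{A, C, D, E}; {B, C}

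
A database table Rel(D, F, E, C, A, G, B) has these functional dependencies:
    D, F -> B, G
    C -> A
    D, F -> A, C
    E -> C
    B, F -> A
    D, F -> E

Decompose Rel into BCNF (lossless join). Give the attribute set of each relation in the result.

Candidate key of the original relation: {D, F}.
{A, B, C, D, E, F, G}: {C} determines {A, C} here but is not a superkey — split on C -> A, giving {A, C} and {B, C, D, E, F, G}.
{A, C}: every determinant is a superkey — BCNF.
{B, C, D, E, F, G}: {E} determines {C, E} here but is not a superkey — split on E -> C, giving {C, E} and {B, D, E, F, G}.
{C, E}: every determinant is a superkey — BCNF.
{B, D, E, F, G}: every determinant is a superkey — BCNF.

{A, C}; {B, D, E, F, G}; {C, E}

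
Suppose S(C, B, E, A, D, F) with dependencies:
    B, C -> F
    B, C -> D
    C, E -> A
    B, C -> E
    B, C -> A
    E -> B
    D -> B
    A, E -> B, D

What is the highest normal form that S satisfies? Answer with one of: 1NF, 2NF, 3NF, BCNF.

Candidate keys: {B, C}, {C, D}, {C, E}. Prime attributes: {B, C, D, E}.
E -> B breaks BCNF: {E}⁺ = {B, E}, so {E} is not a superkey.
But every attribute on its right side ({B}) is prime, and the same holds for every other non-superkey FD, so 3NF still holds.

3NF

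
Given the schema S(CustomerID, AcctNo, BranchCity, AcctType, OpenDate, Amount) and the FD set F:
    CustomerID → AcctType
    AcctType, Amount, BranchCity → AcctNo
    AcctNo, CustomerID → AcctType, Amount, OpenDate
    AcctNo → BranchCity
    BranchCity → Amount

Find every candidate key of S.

No FD produces {CustomerID}, so it must be in every candidate key.
{AcctNo, CustomerID}⁺ = {AcctNo, AcctType, Amount, BranchCity, CustomerID, OpenDate}, which is every attribute, so {AcctNo, CustomerID} is a candidate key.
{BranchCity, CustomerID}⁺ = {AcctNo, AcctType, Amount, BranchCity, CustomerID, OpenDate}, which is every attribute, so {BranchCity, CustomerID} is a candidate key.
These are minimal and exhaustive — every other superkey contains one of them.

{AcctNo, CustomerID}, {BranchCity, CustomerID}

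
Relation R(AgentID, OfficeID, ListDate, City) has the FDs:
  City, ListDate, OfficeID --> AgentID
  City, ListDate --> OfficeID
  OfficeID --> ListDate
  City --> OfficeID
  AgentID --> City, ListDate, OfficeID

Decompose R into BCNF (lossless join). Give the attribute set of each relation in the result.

Candidate keys of the original relation: {AgentID}, {City}.
In {AgentID, City, ListDate, OfficeID}, {OfficeID} is not a superkey ({OfficeID}⁺ restricted to this set is {ListDate, OfficeID}), so split on OfficeID --> ListDate into {ListDate, OfficeID} and {AgentID, City, OfficeID}.
{ListDate, OfficeID} has no BCNF violation.
{AgentID, City, OfficeID} has no BCNF violation.

{AgentID, City, OfficeID}; {ListDate, OfficeID}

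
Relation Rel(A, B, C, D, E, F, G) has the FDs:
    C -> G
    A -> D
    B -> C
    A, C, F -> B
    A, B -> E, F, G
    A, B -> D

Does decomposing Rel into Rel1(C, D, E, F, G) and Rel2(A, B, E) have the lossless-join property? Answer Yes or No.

No

Rel1 ∩ Rel2 = {E}; its closure under F is {E}.
Rel1 ⊄ {E} and Rel2 ⊄ {E}, so the split is lossy.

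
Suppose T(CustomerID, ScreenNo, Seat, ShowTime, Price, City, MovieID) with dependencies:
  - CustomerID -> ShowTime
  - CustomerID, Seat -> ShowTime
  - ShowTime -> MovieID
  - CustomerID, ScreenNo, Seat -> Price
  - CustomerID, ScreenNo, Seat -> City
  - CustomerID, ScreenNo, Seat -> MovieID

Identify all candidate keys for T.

{CustomerID, ScreenNo, Seat}

{CustomerID, ScreenNo, Seat} never appear on the right of any FD, so every key must include all of them.
{CustomerID, ScreenNo, Seat} is a candidate key since {CustomerID, ScreenNo, Seat}⁺ = {City, CustomerID, MovieID, Price, ScreenNo, Seat, ShowTime} covers every attribute.
No other minimal set has full closure, so this is the only candidate key.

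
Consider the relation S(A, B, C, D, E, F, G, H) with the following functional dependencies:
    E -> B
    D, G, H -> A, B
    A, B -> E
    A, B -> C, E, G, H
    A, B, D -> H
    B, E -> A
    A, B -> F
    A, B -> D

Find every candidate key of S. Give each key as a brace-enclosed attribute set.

Closure of {E} is {A, B, C, D, E, F, G, H}, the whole schema; {E} is a candidate key.
Closure of {A, B} is {A, B, C, D, E, F, G, H}, the whole schema; {A, B} is a candidate key.
Closure of {D, G, H} is {A, B, C, D, E, F, G, H}, the whole schema; {D, G, H} is a candidate key.
No proper subset of any of these is a key, and no other minimal superkey exists.

{A, B}, {D, G, H}, {E}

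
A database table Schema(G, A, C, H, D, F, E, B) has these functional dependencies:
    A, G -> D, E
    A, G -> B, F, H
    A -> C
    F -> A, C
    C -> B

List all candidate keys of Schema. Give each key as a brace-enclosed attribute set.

Attributes never on any right-hand side: {G} — every candidate key must contain it.
{A, G}⁺ = {A, B, C, D, E, F, G, H} — all of the relation — so {A, G} is a candidate key.
{F, G}⁺ = {A, B, C, D, E, F, G, H} — all of the relation — so {F, G} is a candidate key.
Any other superkey properly contains one of these, so there are no further candidate keys.

{A, G}, {F, G}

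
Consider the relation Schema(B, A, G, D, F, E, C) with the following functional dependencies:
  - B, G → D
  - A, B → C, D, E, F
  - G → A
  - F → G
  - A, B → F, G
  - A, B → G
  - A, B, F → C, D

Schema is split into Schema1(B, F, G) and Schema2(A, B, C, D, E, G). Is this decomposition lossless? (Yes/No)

Yes

Common attributes: {B, G}; their closure is {A, B, C, D, E, F, G}.
Since Schema1 ⊆ {A, B, C, D, E, F, G}, the intersection is a superkey of Schema1; the decomposition is lossless.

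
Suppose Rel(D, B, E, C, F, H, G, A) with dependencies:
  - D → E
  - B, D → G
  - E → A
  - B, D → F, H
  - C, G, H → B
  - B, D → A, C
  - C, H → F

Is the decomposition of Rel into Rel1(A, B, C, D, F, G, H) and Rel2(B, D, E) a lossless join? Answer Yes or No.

Yes

The shared attributes are {B, D} and {B, D}⁺ = {A, B, C, D, E, F, G, H}.
Rel1 is contained in that closure, so Rel1 ∩ Rel2 → Rel1 holds and the join is lossless.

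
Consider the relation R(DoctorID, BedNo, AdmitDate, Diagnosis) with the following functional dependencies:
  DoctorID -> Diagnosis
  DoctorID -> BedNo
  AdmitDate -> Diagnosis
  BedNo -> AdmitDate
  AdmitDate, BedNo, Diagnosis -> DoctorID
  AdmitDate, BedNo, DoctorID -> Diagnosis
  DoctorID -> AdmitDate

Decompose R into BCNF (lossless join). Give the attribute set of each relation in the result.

Candidate keys of the original relation: {BedNo}, {DoctorID}.
Within {AdmitDate, BedNo, Diagnosis, DoctorID}: {AdmitDate}⁺ ∩ {AdmitDate, BedNo, Diagnosis, DoctorID} = {AdmitDate, Diagnosis}, not the whole set, so AdmitDate -> Diagnosis violates BCNF; decompose into {AdmitDate, Diagnosis} and {AdmitDate, BedNo, DoctorID}.
{AdmitDate, Diagnosis} is in BCNF.
{AdmitDate, BedNo, DoctorID} is in BCNF.

{AdmitDate, BedNo, DoctorID}; {AdmitDate, Diagnosis}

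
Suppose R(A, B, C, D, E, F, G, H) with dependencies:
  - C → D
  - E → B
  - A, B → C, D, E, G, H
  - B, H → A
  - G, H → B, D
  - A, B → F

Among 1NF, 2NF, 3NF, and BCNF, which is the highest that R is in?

2NF

Candidate keys: {A, B}, {A, E}, {B, H}, {E, H}, {G, H}. Prime attributes: {A, B, E, G, H}.
C → D breaks BCNF: {C}⁺ = {C, D}, so {C} is not a superkey.
Because {D} is non-prime and the left side of C → D is not a superkey, the relation is not in 3NF.
No non-prime attribute depends on a proper subset of any candidate key, so 2NF holds.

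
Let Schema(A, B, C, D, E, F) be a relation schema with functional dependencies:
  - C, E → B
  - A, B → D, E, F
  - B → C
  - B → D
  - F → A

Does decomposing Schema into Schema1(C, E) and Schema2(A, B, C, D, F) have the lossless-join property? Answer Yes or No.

Common attributes: {C}; their closure is {C}.
Schema1 ⊄ {C} and Schema2 ⊄ {C}, so the split is lossy.

No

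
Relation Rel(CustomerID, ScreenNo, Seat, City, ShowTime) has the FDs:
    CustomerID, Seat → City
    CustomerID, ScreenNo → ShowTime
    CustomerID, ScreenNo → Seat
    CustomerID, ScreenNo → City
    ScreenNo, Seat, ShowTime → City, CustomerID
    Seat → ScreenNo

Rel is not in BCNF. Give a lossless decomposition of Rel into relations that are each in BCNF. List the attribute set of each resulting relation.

Candidate keys of the original relation: {CustomerID, ScreenNo}, {CustomerID, Seat}, {Seat, ShowTime}.
In {City, CustomerID, ScreenNo, Seat, ShowTime}, {Seat} is not a superkey ({Seat}⁺ restricted to this set is {ScreenNo, Seat}), so split on Seat → ScreenNo into {ScreenNo, Seat} and {City, CustomerID, Seat, ShowTime}.
{ScreenNo, Seat} is in BCNF.
{City, CustomerID, Seat, ShowTime} is in BCNF.

{City, CustomerID, Seat, ShowTime}; {ScreenNo, Seat}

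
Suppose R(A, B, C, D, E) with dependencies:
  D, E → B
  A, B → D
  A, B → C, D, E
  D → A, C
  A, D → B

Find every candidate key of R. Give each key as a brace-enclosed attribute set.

{A, B}, {D}

{D} is a candidate key since {D}⁺ = {A, B, C, D, E} covers every attribute.
{A, B} is a candidate key since {A, B}⁺ = {A, B, C, D, E} covers every attribute.
These are minimal and exhaustive — every other superkey contains one of them.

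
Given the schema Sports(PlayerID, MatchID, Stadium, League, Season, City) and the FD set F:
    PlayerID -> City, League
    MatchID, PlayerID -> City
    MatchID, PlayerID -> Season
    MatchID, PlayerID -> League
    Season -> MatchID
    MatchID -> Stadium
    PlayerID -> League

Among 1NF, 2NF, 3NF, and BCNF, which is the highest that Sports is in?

Candidate keys: {MatchID, PlayerID}, {PlayerID, Season}. Prime attributes: {MatchID, PlayerID, Season}.
For PlayerID -> City, League we have {PlayerID}⁺ = {City, League, PlayerID}; {PlayerID} is not a superkey, so BCNF fails.
PlayerID -> City, League determines the non-prime attributes {City, League} from a non-superkey — 3NF is violated.
Since {MatchID} ⊂ {MatchID, PlayerID} and {MatchID}⁺ ⊇ {Stadium} with {Stadium} non-prime, there is a partial dependency; 2NF fails.

1NF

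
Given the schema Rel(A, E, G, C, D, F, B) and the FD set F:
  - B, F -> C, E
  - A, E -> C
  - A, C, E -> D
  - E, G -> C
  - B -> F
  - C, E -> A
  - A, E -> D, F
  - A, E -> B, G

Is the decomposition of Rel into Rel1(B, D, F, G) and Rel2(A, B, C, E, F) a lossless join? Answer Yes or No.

Common attributes: {B, F}; their closure is {A, B, C, D, E, F, G}.
This includes all of Rel1, so the common attributes are a superkey of Rel1 — the join is lossless.

Yes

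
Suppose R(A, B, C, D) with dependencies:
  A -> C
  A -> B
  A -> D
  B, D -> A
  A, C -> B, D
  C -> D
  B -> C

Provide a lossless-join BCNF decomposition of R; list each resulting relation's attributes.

{A, B, C}; {C, D}

Candidate keys of the original relation: {A}, {B}.
Within {A, B, C, D}: {C}⁺ ∩ {A, B, C, D} = {C, D}, not the whole set, so C -> D violates BCNF; decompose into {C, D} and {A, B, C}.
{C, D} is in BCNF.
{A, B, C} is in BCNF.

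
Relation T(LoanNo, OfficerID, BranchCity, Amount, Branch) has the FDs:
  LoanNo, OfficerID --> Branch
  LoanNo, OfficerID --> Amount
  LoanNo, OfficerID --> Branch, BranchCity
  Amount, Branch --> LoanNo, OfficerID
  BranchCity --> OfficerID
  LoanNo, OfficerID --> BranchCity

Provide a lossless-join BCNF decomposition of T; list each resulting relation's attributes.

{Amount, Branch, BranchCity, LoanNo}; {BranchCity, OfficerID}

Candidate keys of the original relation: {Amount, Branch}, {BranchCity, LoanNo}, {LoanNo, OfficerID}.
{Amount, Branch, BranchCity, LoanNo, OfficerID}: {BranchCity} determines {BranchCity, OfficerID} here but is not a superkey — split on BranchCity --> OfficerID, giving {BranchCity, OfficerID} and {Amount, Branch, BranchCity, LoanNo}.
{BranchCity, OfficerID}: every determinant is a superkey — BCNF.
{Amount, Branch, BranchCity, LoanNo}: every determinant is a superkey — BCNF.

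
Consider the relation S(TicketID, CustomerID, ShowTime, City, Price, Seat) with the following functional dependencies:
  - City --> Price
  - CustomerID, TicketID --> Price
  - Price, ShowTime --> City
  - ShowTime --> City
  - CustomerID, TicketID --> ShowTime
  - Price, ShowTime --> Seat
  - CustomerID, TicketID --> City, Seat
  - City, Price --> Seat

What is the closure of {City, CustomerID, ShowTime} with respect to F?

Start with {City, CustomerID, ShowTime}.
City --> Price applies; add {Price} → now {City, CustomerID, Price, ShowTime}.
Price, ShowTime --> Seat applies; add {Seat} → now {City, CustomerID, Price, Seat, ShowTime}.
No further FD applies.

{City, CustomerID, Price, Seat, ShowTime}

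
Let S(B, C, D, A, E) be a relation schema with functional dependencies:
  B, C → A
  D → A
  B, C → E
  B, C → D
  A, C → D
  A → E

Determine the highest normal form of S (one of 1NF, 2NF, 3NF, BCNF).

2NF

Candidate key: {B, C}. Prime attributes: {B, C}.
For D → A we have {D}⁺ = {A, D, E}; {D} is not a superkey, so BCNF fails.
D → A determines the non-prime attribute {A} from a non-superkey — 3NF is violated.
No non-prime attribute depends on a proper subset of any candidate key, so 2NF holds.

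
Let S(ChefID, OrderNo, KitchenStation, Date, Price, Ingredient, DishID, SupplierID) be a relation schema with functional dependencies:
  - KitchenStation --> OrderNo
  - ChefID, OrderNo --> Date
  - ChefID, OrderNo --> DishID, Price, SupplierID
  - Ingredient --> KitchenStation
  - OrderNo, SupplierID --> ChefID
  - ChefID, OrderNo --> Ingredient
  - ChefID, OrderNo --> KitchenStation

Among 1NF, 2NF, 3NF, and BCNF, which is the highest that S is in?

3NF

Candidate keys: {ChefID, Ingredient}, {ChefID, KitchenStation}, {ChefID, OrderNo}, {Ingredient, SupplierID}, {KitchenStation, SupplierID}, {OrderNo, SupplierID}. Prime attributes: {ChefID, Ingredient, KitchenStation, OrderNo, SupplierID}.
KitchenStation --> OrderNo: {KitchenStation}⁺ = {KitchenStation, OrderNo}, which is not all of the attributes, so the left side is not a superkey — BCNF is violated.
Since {OrderNo} ⊆ prime attributes and every other non-superkey FD also has a prime right side, the schema is in 3NF.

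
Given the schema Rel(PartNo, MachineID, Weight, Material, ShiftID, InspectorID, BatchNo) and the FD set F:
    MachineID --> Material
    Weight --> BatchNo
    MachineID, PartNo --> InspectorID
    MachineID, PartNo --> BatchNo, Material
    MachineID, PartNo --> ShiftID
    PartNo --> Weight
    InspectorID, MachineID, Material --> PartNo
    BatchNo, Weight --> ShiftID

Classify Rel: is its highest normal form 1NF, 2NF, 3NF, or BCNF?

Candidate keys: {InspectorID, MachineID}, {MachineID, PartNo}. Prime attributes: {InspectorID, MachineID, PartNo}.
For MachineID --> Material we have {MachineID}⁺ = {MachineID, Material}; {MachineID} is not a superkey, so BCNF fails.
MachineID --> Material determines the non-prime attribute {Material} from a non-superkey — 3NF is violated.
{MachineID} is a proper subset of the key {InspectorID, MachineID}, and {MachineID}⁺ contains the non-prime attribute {Material} — a partial dependency, so 2NF is violated.

1NF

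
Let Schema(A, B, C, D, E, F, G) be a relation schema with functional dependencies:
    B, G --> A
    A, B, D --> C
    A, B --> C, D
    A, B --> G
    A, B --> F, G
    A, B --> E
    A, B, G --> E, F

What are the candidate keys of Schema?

{A, B}, {B, G}

{B} never appears on the right of any FD, so every key must include it.
{A, B}⁺ = {A, B, C, D, E, F, G} — all of the relation — so {A, B} is a candidate key.
{B, G}⁺ = {A, B, C, D, E, F, G} — all of the relation — so {B, G} is a candidate key.
Any other superkey properly contains one of these, so there are no further candidate keys.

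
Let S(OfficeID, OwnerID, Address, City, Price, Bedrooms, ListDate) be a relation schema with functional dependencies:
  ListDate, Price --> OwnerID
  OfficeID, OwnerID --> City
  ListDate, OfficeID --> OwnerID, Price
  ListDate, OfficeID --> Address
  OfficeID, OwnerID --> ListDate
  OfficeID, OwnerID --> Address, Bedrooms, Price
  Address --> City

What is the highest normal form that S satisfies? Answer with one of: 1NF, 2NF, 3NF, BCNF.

2NF

Candidate keys: {ListDate, OfficeID}, {OfficeID, OwnerID}. Prime attributes: {ListDate, OfficeID, OwnerID}.
ListDate, Price --> OwnerID: {ListDate, Price}⁺ = {ListDate, OwnerID, Price}, which is not all of the attributes, so the left side is not a superkey — BCNF is violated.
Address --> City determines the non-prime attribute {City} from a non-superkey — 3NF is violated.
Checking every proper subset of each key, none determines a non-prime attribute — 2NF is satisfied.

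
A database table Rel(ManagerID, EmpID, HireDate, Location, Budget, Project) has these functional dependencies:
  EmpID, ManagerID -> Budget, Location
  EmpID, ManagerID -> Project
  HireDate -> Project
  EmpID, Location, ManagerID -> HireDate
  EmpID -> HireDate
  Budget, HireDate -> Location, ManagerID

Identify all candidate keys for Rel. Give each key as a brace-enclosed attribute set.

Attributes never on any right-hand side: {EmpID} — every candidate key must contain it.
{Budget, EmpID}⁺ = {Budget, EmpID, HireDate, Location, ManagerID, Project} — all of the relation — so {Budget, EmpID} is a candidate key.
{EmpID, ManagerID}⁺ = {Budget, EmpID, HireDate, Location, ManagerID, Project} — all of the relation — so {EmpID, ManagerID} is a candidate key.
These are minimal and exhaustive — every other superkey contains one of them.

{Budget, EmpID}, {EmpID, ManagerID}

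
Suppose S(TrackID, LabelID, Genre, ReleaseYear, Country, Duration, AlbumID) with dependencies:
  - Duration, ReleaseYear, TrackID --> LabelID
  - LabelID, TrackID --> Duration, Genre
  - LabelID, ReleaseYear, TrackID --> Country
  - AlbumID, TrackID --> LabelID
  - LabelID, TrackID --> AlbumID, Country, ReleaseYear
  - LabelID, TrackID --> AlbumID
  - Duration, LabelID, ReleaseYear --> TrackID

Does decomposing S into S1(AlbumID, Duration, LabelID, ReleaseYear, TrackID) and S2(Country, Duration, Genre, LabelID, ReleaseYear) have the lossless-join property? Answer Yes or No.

Yes

The shared attributes are {Duration, LabelID, ReleaseYear} and {Duration, LabelID, ReleaseYear}⁺ = {AlbumID, Country, Duration, Genre, LabelID, ReleaseYear, TrackID}.
This includes all of S1, so the common attributes are a superkey of S1 — the join is lossless.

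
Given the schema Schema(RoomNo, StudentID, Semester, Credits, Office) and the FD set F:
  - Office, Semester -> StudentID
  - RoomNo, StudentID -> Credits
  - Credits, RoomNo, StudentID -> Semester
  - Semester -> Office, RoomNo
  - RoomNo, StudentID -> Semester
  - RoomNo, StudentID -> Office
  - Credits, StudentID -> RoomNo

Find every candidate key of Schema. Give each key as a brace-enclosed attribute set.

{Semester} is a candidate key since {Semester}⁺ = {Credits, Office, RoomNo, Semester, StudentID} covers every attribute.
{Credits, StudentID} is a candidate key since {Credits, StudentID}⁺ = {Credits, Office, RoomNo, Semester, StudentID} covers every attribute.
{RoomNo, StudentID} is a candidate key since {RoomNo, StudentID}⁺ = {Credits, Office, RoomNo, Semester, StudentID} covers every attribute.
These are minimal and exhaustive — every other superkey contains one of them.

{Credits, StudentID}, {RoomNo, StudentID}, {Semester}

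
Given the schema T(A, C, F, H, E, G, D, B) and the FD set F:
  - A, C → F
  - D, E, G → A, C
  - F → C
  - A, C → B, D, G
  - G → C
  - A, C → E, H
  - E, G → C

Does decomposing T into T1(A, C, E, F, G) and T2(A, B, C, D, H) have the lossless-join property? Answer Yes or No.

The shared attributes are {A, C} and {A, C}⁺ = {A, B, C, D, E, F, G, H}.
T1 is contained in that closure, so T1 ∩ T2 → T1 holds and the join is lossless.

Yes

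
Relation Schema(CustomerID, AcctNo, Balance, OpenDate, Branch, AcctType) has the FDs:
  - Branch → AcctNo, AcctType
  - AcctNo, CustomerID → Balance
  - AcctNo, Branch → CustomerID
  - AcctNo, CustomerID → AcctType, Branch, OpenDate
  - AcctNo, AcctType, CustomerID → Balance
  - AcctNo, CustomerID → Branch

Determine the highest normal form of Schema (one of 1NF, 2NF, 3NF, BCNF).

BCNF

Candidate keys: {AcctNo, CustomerID}, {Branch}. Prime attributes: {AcctNo, Branch, CustomerID}.
The left-hand side of every FD is a superkey, so BCNF is satisfied.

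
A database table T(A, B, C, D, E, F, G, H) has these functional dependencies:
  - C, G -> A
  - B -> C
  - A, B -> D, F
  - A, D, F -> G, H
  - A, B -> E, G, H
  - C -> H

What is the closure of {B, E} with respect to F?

Start with {B, E}.
B -> C applies; add {C} → now {B, C, E}.
C -> H applies; add {H} → now {B, C, E, H}.
No further FD applies.

{B, C, E, H}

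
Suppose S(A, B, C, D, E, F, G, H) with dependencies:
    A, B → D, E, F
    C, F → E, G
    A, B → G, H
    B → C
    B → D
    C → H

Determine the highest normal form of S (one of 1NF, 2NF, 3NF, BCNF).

Candidate key: {A, B}. Prime attributes: {A, B}.
For C, F → E, G we have {C, F}⁺ = {C, E, F, G, H}; {C, F} is not a superkey, so BCNF fails.
Because {E, G} are non-prime and the left side of C, F → E, G is not a superkey, the relation is not in 3NF.
The proper key subset {B} of {A, B} determines non-prime {C, D, H}, so the relation is not even in 2NF.

1NF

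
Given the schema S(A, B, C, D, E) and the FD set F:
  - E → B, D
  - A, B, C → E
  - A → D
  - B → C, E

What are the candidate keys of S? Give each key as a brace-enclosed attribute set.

{A, B}, {A, E}

{A} never appears on the right of any FD, so every key must include it.
{A, B} is a candidate key since {A, B}⁺ = {A, B, C, D, E} covers every attribute.
{A, E} is a candidate key since {A, E}⁺ = {A, B, C, D, E} covers every attribute.
These are minimal and exhaustive — every other superkey contains one of them.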